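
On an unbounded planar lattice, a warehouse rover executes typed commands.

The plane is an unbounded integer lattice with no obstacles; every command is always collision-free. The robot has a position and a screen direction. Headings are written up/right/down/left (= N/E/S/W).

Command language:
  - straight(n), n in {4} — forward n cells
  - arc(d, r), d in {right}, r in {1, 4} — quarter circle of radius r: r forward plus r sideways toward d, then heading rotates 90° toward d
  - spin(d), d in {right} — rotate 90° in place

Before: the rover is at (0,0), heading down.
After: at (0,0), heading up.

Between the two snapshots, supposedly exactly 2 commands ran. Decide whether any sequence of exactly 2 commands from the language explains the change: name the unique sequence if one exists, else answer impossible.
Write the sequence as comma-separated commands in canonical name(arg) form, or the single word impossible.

spin(right), spin(right)

key: parked at (0,0) the whole time — nothing moves the robot
t0: at (0,0), heading down
step 1 (spin(right)): at (0,0), heading left
step 2 (spin(right)): at (0,0), heading up
no other 2-command option fits: unique.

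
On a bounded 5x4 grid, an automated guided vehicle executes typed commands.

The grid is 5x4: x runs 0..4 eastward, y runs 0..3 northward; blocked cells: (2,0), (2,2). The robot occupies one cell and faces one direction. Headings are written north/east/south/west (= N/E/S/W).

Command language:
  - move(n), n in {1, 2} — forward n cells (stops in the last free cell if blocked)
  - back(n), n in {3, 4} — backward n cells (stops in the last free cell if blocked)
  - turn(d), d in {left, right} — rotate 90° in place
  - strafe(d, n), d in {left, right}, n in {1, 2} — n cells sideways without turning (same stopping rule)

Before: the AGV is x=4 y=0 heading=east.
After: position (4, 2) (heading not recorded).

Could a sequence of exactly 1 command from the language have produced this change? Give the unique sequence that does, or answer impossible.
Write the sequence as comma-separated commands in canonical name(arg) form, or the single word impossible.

from: x=4 y=0 heading=east
step 1 (strafe(left, 2)): x=4 y=2 heading=east
all 10 alternatives checked — unique.

strafe(left, 2)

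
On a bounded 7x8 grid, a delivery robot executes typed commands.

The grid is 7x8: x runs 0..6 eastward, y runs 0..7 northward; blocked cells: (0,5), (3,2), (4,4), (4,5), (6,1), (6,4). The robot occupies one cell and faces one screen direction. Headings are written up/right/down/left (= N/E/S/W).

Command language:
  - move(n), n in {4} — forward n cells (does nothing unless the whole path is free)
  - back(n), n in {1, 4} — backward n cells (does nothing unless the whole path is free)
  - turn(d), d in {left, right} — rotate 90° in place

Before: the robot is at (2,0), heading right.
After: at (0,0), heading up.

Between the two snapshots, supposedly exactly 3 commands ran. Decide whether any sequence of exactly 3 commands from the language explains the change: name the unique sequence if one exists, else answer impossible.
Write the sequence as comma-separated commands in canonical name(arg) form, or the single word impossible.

back(1), back(1), turn(left)

key: running turn(left) before back(1) would end elsewhere — order is forced
t0: at (2,0), heading right
step 1 (back(1)): at (1,0), heading right
step 2 (back(1)): at (0,0), heading right
step 3 (turn(left)): at (0,0), heading up
uniquely the one of 125 3-step routes that fits.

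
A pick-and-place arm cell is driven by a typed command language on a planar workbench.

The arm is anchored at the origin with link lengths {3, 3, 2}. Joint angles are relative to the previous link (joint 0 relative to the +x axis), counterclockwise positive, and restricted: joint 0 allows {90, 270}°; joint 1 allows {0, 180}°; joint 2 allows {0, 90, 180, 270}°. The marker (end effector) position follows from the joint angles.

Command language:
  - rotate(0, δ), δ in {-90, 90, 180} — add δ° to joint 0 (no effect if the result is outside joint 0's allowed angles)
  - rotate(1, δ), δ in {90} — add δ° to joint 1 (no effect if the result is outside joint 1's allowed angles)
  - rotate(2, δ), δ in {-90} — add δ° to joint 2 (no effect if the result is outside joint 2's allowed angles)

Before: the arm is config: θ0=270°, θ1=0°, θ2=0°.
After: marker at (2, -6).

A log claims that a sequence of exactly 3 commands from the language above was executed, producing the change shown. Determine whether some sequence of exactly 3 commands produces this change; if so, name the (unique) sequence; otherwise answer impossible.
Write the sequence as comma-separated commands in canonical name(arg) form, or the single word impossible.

rotate(2, -90), rotate(2, -90), rotate(2, -90)

initial: config: θ0=270°, θ1=0°, θ2=0°
[1] after rotate(2, -90): config: θ0=270°, θ1=0°, θ2=270°
[2] after rotate(2, -90): config: θ0=270°, θ1=0°, θ2=180°
[3] after rotate(2, -90): config: θ0=270°, θ1=0°, θ2=90°
no rival 3-sequence matches.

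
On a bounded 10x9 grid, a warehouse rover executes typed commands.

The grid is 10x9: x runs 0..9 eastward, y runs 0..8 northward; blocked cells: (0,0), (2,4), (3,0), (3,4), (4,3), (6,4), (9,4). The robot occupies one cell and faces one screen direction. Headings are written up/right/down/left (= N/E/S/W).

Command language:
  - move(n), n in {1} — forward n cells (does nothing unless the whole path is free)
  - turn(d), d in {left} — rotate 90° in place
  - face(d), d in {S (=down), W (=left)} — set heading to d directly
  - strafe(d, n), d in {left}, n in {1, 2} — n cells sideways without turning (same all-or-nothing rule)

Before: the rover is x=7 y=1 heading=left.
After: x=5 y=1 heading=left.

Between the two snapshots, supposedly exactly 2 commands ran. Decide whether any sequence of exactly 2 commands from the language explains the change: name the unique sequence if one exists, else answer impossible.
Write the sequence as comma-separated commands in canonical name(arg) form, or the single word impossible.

move(1), move(1)

key: heading stays W — no command in the sequence turns
from: x=7 y=1 heading=left
[1] after move(1): x=6 y=1 heading=left
[2] after move(1): x=5 y=1 heading=left
all 36 alternatives checked — unique.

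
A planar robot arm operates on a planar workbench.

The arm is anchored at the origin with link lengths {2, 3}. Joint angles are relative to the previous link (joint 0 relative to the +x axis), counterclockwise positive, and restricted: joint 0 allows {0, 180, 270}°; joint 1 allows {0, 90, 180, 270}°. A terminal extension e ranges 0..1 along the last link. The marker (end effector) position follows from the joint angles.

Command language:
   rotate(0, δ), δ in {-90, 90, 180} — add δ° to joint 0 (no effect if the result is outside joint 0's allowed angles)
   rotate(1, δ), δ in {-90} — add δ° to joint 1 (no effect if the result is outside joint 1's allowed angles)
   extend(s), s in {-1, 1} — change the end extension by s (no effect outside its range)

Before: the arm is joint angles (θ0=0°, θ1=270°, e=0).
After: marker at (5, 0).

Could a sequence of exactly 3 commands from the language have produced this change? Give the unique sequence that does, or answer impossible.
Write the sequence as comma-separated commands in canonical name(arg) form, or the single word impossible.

t0: joint angles (θ0=0°, θ1=270°, e=0)
step 1 (rotate(1, -90)): joint angles (θ0=0°, θ1=180°, e=0)
step 2 (rotate(1, -90)): joint angles (θ0=0°, θ1=90°, e=0)
step 3 (rotate(1, -90)): joint angles (θ0=0°, θ1=0°, e=0)
all 216 alternatives checked — unique.

rotate(1, -90), rotate(1, -90), rotate(1, -90)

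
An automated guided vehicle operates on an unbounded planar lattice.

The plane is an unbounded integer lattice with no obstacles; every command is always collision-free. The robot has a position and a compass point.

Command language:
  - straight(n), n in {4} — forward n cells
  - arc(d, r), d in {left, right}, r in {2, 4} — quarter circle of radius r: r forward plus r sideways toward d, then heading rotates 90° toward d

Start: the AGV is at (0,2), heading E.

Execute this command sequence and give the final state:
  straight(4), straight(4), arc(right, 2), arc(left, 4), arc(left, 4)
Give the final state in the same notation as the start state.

begin: at (0,2), heading E
t=1 straight(4) ⇒ at (4,2), heading E
t=2 straight(4) ⇒ at (8,2), heading E
t=3 arc(right, 2) ⇒ at (10,0), heading S
t=4 arc(left, 4) ⇒ at (14,-4), heading E
t=5 arc(left, 4) ⇒ at (18,0), heading N

at (18,0), heading N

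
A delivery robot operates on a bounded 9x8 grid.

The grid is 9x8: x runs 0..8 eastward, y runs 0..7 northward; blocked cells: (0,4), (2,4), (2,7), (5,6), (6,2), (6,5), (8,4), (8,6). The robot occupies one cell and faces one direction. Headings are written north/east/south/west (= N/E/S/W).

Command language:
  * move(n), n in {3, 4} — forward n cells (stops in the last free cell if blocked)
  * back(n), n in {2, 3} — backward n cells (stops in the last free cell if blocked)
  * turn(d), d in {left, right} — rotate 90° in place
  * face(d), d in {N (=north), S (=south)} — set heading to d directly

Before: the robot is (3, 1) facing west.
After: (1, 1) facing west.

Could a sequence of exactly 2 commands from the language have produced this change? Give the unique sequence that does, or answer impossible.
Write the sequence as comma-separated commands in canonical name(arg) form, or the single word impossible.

key: still facing W at the end — nothing in the sequence rotates
from: (3, 1) facing west
t=1 back(2) ⇒ (5, 1) facing west
t=2 move(4) ⇒ (1, 1) facing west
all 64 alternatives checked — unique.

back(2), move(4)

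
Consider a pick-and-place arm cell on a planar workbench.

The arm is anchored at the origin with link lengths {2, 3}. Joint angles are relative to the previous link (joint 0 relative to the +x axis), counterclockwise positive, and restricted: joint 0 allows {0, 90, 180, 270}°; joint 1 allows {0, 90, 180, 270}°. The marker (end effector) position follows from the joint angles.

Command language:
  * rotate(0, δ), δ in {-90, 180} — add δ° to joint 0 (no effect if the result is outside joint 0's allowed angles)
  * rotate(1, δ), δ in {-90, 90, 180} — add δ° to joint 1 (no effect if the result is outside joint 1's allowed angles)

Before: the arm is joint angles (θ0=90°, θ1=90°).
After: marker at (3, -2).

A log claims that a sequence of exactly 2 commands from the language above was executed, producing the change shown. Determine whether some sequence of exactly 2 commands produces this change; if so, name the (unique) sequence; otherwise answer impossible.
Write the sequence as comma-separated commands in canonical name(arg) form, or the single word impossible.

begin: joint angles (θ0=90°, θ1=90°)
step 1 (rotate(0, -90)): joint angles (θ0=0°, θ1=90°)
step 2 (rotate(0, -90)): joint angles (θ0=270°, θ1=90°)
all 25 alternatives checked — unique.

rotate(0, -90), rotate(0, -90)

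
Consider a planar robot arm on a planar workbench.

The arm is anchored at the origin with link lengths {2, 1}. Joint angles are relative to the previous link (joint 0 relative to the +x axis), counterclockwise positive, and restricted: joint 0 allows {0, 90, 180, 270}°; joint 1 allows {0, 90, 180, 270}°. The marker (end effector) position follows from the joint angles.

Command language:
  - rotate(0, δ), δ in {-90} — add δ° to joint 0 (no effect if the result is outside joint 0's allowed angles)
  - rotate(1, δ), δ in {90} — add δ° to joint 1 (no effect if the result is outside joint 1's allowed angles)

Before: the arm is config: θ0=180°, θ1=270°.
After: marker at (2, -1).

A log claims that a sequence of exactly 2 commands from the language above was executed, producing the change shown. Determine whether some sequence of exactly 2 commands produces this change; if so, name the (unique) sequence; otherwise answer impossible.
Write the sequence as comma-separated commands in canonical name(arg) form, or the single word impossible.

t0: config: θ0=180°, θ1=270°
step 1 (rotate(0, -90)): config: θ0=90°, θ1=270°
step 2 (rotate(0, -90)): config: θ0=0°, θ1=270°
uniquely the one of 4 2-step routes that fits.

rotate(0, -90), rotate(0, -90)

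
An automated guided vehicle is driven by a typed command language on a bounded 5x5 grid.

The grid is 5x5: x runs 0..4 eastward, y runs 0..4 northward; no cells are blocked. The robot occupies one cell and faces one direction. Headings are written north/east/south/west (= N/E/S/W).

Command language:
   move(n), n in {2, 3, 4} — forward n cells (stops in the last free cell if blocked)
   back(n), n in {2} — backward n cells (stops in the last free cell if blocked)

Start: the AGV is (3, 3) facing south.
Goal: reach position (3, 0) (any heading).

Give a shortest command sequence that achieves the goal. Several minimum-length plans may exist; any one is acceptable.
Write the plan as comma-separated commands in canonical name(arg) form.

move(4)

initial: (3, 3) facing south
[1] after move(4): (3, 0) facing south
minimal: 1 command(s), checked below 1.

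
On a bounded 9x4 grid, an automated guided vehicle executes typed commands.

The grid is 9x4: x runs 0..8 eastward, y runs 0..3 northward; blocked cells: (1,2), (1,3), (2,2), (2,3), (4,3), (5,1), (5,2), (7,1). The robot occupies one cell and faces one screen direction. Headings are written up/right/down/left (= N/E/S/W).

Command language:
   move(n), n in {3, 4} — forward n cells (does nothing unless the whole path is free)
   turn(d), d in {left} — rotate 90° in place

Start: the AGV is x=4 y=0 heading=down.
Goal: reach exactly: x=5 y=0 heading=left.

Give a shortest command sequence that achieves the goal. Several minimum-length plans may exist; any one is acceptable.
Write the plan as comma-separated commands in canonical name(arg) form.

initial: x=4 y=0 heading=down
[1] after turn(left): x=4 y=0 heading=right
[2] after move(4): x=8 y=0 heading=right
[3] after turn(left): x=8 y=0 heading=up
[4] after turn(left): x=8 y=0 heading=left
[5] after move(3): x=5 y=0 heading=left
nothing shorter than 5 reaches the goal.

turn(left), move(4), turn(left), turn(left), move(3)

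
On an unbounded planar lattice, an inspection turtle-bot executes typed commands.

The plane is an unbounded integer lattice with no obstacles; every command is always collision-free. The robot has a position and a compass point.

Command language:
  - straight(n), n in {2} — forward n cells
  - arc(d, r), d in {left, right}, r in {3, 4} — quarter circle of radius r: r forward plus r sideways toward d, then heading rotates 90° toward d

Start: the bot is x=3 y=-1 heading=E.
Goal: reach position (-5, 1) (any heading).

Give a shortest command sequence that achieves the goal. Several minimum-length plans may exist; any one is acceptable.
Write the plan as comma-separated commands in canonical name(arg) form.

arc(right, 3), arc(right, 3), arc(right, 4), arc(left, 4)

start: x=3 y=-1 heading=E
step 1 (arc(right, 3)): x=6 y=-4 heading=S
step 2 (arc(right, 3)): x=3 y=-7 heading=W
step 3 (arc(right, 4)): x=-1 y=-3 heading=N
step 4 (arc(left, 4)): x=-5 y=1 heading=W
no 3-step plan works, so 4 is optimal.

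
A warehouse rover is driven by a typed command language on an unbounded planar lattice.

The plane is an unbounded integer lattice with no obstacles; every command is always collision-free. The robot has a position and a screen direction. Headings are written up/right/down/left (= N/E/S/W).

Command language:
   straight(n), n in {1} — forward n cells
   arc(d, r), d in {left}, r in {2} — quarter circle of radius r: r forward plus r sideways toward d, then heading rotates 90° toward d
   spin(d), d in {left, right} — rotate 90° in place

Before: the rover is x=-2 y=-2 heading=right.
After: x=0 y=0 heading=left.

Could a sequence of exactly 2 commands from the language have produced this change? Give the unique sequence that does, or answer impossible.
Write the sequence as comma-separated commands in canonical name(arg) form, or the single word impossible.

arc(left, 2), spin(left)

key: running spin(left) before arc(left, 2) would end elsewhere — order is forced
t0: x=-2 y=-2 heading=right
1. arc(left, 2) → x=0 y=0 heading=up
2. spin(left) → x=0 y=0 heading=left
all 16 alternatives checked — unique.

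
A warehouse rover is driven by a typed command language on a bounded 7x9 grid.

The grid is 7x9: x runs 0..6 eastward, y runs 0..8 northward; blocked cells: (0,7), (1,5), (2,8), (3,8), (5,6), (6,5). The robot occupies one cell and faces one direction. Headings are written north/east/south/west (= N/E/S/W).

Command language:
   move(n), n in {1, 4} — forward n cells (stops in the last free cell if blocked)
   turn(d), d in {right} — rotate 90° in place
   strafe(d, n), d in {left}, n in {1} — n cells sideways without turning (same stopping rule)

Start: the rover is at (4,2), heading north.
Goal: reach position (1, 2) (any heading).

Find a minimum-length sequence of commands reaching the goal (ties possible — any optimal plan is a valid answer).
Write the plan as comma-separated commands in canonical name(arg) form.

strafe(left, 1), strafe(left, 1), strafe(left, 1)

t0: at (4,2), heading north
step 1 (strafe(left, 1)): at (3,2), heading north
step 2 (strafe(left, 1)): at (2,2), heading north
step 3 (strafe(left, 1)): at (1,2), heading north
minimal: 3 command(s), checked below 3.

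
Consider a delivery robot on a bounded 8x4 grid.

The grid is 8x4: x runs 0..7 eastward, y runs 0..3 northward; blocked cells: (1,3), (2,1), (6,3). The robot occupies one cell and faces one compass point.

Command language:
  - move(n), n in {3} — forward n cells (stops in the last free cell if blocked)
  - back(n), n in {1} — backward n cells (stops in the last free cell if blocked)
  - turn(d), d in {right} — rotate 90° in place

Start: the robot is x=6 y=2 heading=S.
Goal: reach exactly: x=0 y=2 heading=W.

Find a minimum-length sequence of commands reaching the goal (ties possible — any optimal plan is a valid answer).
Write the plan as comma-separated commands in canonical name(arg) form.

begin: x=6 y=2 heading=S
1. turn(right) → x=6 y=2 heading=W
2. move(3) → x=3 y=2 heading=W
3. move(3) → x=0 y=2 heading=W
nothing shorter than 3 reaches the goal.

turn(right), move(3), move(3)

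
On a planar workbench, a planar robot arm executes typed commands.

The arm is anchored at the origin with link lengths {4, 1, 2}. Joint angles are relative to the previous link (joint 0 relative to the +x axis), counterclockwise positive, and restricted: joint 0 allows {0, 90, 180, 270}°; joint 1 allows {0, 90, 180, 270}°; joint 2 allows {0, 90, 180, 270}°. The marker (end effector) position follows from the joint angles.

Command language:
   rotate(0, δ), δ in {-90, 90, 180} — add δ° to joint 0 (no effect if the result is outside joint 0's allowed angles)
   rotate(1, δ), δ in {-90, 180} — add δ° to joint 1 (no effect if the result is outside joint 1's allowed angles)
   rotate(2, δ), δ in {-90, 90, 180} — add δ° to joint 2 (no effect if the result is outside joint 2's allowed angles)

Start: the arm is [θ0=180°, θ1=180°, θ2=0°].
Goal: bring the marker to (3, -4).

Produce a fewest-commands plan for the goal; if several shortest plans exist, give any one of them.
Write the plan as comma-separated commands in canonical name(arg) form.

begin: [θ0=180°, θ1=180°, θ2=0°]
[1] after rotate(0, 90): [θ0=270°, θ1=180°, θ2=0°]
[2] after rotate(1, -90): [θ0=270°, θ1=90°, θ2=0°]
minimal: 2 command(s), checked below 2.

rotate(0, 90), rotate(1, -90)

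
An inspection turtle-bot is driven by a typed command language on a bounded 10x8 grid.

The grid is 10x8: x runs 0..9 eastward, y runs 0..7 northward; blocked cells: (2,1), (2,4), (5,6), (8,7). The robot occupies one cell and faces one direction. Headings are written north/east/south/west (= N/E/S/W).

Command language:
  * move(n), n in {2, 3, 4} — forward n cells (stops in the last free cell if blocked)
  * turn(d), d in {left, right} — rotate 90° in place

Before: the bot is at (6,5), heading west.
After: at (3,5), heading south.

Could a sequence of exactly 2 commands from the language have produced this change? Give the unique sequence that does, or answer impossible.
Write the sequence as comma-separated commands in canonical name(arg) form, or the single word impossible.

key: running turn(left) before move(3) would end elsewhere — order is forced
t0: at (6,5), heading west
t=1 move(3) ⇒ at (3,5), heading west
t=2 turn(left) ⇒ at (3,5), heading south
no rival 2-sequence matches.

move(3), turn(left)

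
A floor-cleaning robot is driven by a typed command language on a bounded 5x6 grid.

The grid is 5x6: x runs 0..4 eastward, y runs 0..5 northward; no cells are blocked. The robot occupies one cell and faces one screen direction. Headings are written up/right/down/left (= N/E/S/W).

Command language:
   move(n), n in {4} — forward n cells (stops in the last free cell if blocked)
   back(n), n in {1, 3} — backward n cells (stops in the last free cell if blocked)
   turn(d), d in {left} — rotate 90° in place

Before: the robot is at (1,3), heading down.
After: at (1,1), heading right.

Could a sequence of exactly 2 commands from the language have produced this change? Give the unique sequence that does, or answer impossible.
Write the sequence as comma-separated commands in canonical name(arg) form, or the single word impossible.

all 16 sequences checked — none match.

impossible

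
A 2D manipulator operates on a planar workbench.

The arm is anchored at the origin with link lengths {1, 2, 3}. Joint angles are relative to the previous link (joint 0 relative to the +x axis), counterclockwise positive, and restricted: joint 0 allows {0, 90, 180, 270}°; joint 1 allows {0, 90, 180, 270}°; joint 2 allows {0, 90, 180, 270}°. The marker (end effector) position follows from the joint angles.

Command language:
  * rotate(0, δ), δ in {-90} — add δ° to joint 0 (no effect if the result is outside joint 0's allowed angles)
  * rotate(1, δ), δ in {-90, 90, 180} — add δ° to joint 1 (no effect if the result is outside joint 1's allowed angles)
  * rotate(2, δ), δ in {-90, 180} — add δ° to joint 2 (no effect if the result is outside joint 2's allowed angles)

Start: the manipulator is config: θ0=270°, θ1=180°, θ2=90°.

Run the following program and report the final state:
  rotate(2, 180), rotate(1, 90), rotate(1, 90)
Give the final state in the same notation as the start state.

config: θ0=270°, θ1=0°, θ2=270°

start: config: θ0=270°, θ1=180°, θ2=90°
t=1 rotate(2, 180) ⇒ config: θ0=270°, θ1=180°, θ2=270°
t=2 rotate(1, 90) ⇒ config: θ0=270°, θ1=270°, θ2=270°
t=3 rotate(1, 90) ⇒ config: θ0=270°, θ1=0°, θ2=270°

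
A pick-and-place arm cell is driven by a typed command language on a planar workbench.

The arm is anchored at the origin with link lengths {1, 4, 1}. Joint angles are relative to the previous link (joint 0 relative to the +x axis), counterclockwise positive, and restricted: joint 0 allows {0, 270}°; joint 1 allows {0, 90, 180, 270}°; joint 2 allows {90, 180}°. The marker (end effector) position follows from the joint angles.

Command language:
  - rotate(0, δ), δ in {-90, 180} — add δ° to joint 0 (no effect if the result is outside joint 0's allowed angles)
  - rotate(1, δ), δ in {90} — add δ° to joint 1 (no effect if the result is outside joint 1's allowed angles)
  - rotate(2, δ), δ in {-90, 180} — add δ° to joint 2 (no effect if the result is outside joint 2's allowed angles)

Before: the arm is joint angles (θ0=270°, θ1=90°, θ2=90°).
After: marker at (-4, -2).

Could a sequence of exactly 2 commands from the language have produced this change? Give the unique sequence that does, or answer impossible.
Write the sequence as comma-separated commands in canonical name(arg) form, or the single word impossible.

begin: joint angles (θ0=270°, θ1=90°, θ2=90°)
t=1 rotate(1, 90) ⇒ joint angles (θ0=270°, θ1=180°, θ2=90°)
t=2 rotate(1, 90) ⇒ joint angles (θ0=270°, θ1=270°, θ2=90°)
no rival 2-sequence matches.

rotate(1, 90), rotate(1, 90)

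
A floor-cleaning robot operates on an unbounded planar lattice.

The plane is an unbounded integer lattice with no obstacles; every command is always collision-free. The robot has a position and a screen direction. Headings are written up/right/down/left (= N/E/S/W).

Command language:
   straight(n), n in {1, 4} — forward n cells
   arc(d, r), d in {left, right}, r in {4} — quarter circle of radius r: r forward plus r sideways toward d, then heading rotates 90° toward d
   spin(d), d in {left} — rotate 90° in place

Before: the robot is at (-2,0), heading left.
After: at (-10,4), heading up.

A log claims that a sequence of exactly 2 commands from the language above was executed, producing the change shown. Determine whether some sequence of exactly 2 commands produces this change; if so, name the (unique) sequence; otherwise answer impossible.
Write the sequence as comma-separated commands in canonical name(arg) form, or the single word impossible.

key: order matters: swapping straight(4) and arc(right, 4) lands elsewhere
begin: at (-2,0), heading left
[1] after straight(4): at (-6,0), heading left
[2] after arc(right, 4): at (-10,4), heading up
no rival 2-sequence matches.

straight(4), arc(right, 4)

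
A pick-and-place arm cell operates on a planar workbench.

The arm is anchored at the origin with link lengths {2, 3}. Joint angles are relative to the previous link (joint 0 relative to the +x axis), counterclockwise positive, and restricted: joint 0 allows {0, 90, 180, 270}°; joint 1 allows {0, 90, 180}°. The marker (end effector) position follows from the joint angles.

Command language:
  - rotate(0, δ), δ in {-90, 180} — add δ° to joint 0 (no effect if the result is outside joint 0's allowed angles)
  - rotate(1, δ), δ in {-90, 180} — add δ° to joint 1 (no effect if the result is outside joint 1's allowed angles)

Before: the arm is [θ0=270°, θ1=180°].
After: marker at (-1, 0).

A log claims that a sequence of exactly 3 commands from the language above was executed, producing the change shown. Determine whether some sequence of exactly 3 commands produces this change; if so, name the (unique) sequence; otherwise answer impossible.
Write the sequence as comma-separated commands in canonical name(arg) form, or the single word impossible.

begin: [θ0=270°, θ1=180°]
1. rotate(0, -90) → [θ0=180°, θ1=180°]
2. rotate(0, -90) → [θ0=90°, θ1=180°]
3. rotate(0, -90) → [θ0=0°, θ1=180°]
all 64 alternatives checked — unique.

rotate(0, -90), rotate(0, -90), rotate(0, -90)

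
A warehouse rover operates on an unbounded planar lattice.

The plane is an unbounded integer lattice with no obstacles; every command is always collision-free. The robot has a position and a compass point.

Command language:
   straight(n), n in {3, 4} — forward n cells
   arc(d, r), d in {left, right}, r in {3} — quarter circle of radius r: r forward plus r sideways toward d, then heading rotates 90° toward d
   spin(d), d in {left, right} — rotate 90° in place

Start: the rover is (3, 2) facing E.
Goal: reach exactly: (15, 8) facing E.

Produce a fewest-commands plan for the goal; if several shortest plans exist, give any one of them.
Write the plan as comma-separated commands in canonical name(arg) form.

initial: (3, 2) facing E
step 1 (straight(3)): (6, 2) facing E
step 2 (straight(3)): (9, 2) facing E
step 3 (arc(left, 3)): (12, 5) facing N
step 4 (arc(right, 3)): (15, 8) facing E
no 3-step plan works, so 4 is optimal.

straight(3), straight(3), arc(left, 3), arc(right, 3)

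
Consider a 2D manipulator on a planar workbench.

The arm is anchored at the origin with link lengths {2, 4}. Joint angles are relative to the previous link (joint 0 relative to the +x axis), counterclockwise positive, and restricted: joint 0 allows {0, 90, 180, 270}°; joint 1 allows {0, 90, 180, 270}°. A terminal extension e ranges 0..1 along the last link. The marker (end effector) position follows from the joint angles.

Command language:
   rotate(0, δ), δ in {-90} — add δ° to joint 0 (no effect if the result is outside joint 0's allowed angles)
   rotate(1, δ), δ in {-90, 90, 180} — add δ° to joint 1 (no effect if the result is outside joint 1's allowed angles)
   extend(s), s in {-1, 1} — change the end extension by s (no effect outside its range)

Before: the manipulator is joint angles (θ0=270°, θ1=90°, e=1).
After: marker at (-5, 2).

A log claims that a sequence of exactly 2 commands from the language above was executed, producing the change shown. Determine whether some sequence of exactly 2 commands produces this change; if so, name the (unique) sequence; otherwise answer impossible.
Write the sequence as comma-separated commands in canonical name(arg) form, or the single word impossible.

begin: joint angles (θ0=270°, θ1=90°, e=1)
[1] after rotate(0, -90): joint angles (θ0=180°, θ1=90°, e=1)
[2] after rotate(0, -90): joint angles (θ0=90°, θ1=90°, e=1)
all 36 alternatives checked — unique.

rotate(0, -90), rotate(0, -90)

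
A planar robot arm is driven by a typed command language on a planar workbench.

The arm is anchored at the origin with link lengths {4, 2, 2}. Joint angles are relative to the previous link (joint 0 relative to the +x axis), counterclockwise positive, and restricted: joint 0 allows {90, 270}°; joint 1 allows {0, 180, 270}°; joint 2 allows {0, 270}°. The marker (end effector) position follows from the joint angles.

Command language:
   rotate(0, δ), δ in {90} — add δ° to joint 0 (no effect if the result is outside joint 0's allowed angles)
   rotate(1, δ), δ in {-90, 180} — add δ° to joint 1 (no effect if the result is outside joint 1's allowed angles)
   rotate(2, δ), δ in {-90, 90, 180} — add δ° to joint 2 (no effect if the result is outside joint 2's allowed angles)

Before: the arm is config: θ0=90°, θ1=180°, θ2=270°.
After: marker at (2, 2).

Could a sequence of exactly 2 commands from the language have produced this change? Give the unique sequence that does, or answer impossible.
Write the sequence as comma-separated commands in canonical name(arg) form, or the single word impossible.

rotate(1, 180), rotate(1, -90)

key: running rotate(1, -90) before rotate(1, 180) would end elsewhere — order is forced
from: config: θ0=90°, θ1=180°, θ2=270°
t=1 rotate(1, 180) ⇒ config: θ0=90°, θ1=0°, θ2=270°
t=2 rotate(1, -90) ⇒ config: θ0=90°, θ1=270°, θ2=270°
uniquely the one of 36 2-step routes that fits.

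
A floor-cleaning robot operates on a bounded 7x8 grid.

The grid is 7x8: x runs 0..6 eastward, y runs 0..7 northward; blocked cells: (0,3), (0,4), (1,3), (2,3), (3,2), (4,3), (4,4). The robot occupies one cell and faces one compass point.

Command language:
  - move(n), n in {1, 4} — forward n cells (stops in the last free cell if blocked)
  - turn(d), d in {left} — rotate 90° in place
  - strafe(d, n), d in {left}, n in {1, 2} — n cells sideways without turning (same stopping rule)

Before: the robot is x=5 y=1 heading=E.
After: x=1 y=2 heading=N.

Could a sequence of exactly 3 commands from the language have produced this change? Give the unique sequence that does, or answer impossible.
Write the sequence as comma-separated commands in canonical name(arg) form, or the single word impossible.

every 3-command combo misses the target.

impossible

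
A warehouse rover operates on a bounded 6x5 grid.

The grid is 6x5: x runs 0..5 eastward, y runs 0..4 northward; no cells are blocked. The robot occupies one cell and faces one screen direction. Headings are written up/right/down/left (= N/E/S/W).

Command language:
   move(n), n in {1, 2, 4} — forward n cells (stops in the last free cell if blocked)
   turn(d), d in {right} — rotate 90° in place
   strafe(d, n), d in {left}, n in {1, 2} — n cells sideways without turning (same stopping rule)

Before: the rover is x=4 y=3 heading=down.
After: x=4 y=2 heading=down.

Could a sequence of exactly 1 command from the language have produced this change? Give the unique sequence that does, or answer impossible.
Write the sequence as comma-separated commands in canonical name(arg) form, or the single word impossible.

key: still facing S — the one step turns nothing
initial: x=4 y=3 heading=down
step 1 (move(1)): x=4 y=2 heading=down
all 6 alternatives checked — unique.

move(1)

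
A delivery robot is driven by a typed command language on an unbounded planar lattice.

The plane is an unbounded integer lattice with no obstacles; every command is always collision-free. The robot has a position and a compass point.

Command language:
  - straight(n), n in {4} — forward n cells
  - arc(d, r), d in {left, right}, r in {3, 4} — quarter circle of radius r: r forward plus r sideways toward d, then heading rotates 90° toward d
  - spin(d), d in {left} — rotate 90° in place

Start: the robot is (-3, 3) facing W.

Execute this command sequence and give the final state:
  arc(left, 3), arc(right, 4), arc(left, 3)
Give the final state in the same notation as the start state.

t0: (-3, 3) facing W
1. arc(left, 3) → (-6, 0) facing S
2. arc(right, 4) → (-10, -4) facing W
3. arc(left, 3) → (-13, -7) facing S

(-13, -7) facing S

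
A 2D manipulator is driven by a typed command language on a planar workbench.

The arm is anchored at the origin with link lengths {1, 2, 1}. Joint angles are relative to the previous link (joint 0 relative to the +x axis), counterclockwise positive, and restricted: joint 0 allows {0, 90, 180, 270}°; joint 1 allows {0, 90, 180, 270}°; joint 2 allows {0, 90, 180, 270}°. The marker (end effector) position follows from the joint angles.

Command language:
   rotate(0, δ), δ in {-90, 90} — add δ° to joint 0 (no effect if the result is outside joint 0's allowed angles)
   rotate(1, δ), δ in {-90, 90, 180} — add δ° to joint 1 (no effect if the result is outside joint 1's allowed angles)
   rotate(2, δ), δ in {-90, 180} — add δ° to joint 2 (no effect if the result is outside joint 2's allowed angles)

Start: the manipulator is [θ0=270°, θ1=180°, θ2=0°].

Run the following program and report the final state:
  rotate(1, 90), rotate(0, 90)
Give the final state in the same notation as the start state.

[θ0=0°, θ1=270°, θ2=0°]

begin: [θ0=270°, θ1=180°, θ2=0°]
t=1 rotate(1, 90) ⇒ [θ0=270°, θ1=270°, θ2=0°]
t=2 rotate(0, 90) ⇒ [θ0=0°, θ1=270°, θ2=0°]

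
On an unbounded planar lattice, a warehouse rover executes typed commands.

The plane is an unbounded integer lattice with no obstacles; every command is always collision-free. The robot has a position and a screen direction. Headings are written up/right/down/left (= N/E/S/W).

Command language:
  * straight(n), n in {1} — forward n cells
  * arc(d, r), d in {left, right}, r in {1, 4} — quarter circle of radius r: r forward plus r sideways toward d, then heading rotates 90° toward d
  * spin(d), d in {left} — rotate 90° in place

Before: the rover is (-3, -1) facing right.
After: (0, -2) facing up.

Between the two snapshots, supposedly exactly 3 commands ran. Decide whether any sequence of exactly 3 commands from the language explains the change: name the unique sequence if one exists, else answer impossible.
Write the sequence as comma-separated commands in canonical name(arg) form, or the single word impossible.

key: cell and facing (now N) both changed — the 3 commands mix motion and turning
from: (-3, -1) facing right
[1] after arc(right, 1): (-2, -2) facing down
[2] after arc(left, 1): (-1, -3) facing right
[3] after arc(left, 1): (0, -2) facing up
all 216 alternatives checked — unique.

arc(right, 1), arc(left, 1), arc(left, 1)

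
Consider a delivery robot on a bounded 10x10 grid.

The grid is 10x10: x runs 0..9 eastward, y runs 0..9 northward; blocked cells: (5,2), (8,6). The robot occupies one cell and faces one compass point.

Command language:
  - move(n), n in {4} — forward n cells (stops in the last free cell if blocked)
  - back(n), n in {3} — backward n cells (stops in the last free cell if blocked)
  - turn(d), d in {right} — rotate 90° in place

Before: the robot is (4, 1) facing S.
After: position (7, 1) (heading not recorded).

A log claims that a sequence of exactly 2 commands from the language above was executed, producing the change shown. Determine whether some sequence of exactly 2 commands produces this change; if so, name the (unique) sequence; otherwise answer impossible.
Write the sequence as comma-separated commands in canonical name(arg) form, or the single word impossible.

turn(right), back(3)

key: running back(3) before turn(right) would end elsewhere — order is forced
from: (4, 1) facing S
step 1 (turn(right)): (4, 1) facing W
step 2 (back(3)): (7, 1) facing W
no other 2-command option fits: unique.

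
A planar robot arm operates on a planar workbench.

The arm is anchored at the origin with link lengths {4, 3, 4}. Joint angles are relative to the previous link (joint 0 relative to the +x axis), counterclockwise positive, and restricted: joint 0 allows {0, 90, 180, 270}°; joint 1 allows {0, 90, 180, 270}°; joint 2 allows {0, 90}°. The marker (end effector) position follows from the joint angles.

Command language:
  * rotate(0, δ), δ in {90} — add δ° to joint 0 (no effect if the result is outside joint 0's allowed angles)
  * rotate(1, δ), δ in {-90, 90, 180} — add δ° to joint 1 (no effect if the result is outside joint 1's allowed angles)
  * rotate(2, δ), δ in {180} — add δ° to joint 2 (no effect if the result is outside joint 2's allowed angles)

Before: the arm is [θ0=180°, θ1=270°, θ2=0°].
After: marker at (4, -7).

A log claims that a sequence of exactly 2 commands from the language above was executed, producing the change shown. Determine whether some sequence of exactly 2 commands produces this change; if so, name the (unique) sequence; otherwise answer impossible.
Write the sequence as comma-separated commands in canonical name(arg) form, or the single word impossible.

initial: [θ0=180°, θ1=270°, θ2=0°]
1. rotate(0, 90) → [θ0=270°, θ1=270°, θ2=0°]
2. rotate(0, 90) → [θ0=0°, θ1=270°, θ2=0°]
no rival 2-sequence matches.

rotate(0, 90), rotate(0, 90)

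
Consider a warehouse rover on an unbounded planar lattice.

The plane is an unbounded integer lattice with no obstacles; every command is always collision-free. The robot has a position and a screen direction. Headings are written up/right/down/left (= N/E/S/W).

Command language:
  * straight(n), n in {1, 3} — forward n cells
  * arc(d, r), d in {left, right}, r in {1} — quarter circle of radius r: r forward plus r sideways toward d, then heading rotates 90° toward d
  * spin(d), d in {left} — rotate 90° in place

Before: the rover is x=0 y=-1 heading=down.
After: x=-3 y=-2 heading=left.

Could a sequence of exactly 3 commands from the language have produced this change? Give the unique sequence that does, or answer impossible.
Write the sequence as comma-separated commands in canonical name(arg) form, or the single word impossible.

arc(right, 1), straight(1), straight(1)

key: cell and facing (now W) both changed — the 3 commands mix motion and turning
start: x=0 y=-1 heading=down
[1] after arc(right, 1): x=-1 y=-2 heading=left
[2] after straight(1): x=-2 y=-2 heading=left
[3] after straight(1): x=-3 y=-2 heading=left
all 125 alternatives checked — unique.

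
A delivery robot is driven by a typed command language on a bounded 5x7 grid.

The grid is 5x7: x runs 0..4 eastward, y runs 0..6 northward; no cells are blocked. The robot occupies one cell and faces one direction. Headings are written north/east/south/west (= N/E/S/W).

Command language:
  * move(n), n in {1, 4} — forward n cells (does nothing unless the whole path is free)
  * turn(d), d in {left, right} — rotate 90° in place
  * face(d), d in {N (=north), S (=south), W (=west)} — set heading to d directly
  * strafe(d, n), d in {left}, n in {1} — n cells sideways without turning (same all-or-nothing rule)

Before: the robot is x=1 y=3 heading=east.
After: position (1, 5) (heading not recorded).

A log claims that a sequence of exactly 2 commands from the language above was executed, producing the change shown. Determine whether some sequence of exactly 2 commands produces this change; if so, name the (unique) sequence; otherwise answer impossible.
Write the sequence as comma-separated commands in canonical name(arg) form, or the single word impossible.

strafe(left, 1), strafe(left, 1)

initial: x=1 y=3 heading=east
[1] after strafe(left, 1): x=1 y=4 heading=east
[2] after strafe(left, 1): x=1 y=5 heading=east
no other 2-command option fits: unique.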